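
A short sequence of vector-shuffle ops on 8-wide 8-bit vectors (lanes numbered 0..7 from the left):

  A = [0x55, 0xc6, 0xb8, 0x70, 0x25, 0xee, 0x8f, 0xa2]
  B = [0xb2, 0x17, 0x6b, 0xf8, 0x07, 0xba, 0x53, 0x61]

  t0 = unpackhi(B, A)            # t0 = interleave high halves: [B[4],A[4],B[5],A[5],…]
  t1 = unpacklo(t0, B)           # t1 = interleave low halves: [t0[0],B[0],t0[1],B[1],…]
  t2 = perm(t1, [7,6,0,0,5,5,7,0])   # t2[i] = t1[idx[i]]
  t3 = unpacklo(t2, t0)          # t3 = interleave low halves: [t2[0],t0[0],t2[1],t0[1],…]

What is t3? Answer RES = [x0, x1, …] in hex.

RES = [ 0xf8  0x07  0xee  0x25  0x07  0xba  0x07  0xee ]

→ t0 |07|25|ba|ee|53|8f|61|a2|
→ t1 |07|b2|25|17|ba|6b|ee|f8|
→ t2 |f8|ee|07|07|6b|6b|f8|07|
→ t3 |f8|07|ee|25|07|ba|07|ee|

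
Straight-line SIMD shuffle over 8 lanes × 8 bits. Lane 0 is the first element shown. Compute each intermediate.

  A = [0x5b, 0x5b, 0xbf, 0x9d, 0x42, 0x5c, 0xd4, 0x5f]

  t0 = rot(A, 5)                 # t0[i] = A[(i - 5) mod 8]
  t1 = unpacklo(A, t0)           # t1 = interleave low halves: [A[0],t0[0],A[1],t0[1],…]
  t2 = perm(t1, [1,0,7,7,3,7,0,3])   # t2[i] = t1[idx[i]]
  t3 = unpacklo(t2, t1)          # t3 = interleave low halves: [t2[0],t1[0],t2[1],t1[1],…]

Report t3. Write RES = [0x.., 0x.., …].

RES = [0x9d, 0x5b, 0x5b, 0x9d, 0xd4, 0x5b, 0xd4, 0x42]

t0 = [0x9d, 0x42, 0x5c, 0xd4, 0x5f, 0x5b, 0x5b, 0xbf]
t1 = [0x5b, 0x9d, 0x5b, 0x42, 0xbf, 0x5c, 0x9d, 0xd4]
t2 = [0x9d, 0x5b, 0xd4, 0xd4, 0x42, 0xd4, 0x5b, 0x42]
t3 = [0x9d, 0x5b, 0x5b, 0x9d, 0xd4, 0x5b, 0xd4, 0x42]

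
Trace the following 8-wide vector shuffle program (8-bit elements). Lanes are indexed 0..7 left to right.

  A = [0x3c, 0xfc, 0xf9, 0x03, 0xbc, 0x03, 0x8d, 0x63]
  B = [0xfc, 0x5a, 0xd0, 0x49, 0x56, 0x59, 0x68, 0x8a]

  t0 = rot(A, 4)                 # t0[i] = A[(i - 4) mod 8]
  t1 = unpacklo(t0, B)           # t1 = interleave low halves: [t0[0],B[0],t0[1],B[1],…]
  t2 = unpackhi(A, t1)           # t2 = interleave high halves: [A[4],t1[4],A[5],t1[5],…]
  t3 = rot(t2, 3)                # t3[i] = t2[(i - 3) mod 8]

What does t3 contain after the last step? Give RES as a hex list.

RES = [ 0x63  0x63  0x49  0xbc  0x8d  0x03  0xd0  0x8d ]

t0 = [0xbc, 0x03, 0x8d, 0x63, 0x3c, 0xfc, 0xf9, 0x03]
t1 = [0xbc, 0xfc, 0x03, 0x5a, 0x8d, 0xd0, 0x63, 0x49]
t2 = [0xbc, 0x8d, 0x03, 0xd0, 0x8d, 0x63, 0x63, 0x49]
t3 = [0x63, 0x63, 0x49, 0xbc, 0x8d, 0x03, 0xd0, 0x8d]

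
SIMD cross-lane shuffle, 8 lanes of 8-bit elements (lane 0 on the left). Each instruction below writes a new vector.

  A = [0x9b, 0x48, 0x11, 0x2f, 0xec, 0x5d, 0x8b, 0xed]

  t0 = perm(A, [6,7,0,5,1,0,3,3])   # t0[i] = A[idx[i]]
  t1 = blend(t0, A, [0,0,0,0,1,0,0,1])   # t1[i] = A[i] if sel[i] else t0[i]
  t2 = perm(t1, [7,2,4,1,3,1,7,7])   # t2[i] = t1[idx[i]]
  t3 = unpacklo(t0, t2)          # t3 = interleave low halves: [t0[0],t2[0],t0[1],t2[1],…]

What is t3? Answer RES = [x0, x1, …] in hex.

RES = [ 0x8b  0xed  0xed  0x9b  0x9b  0xec  0x5d  0xed ]

  t0: 8b ed 9b 5d 48 9b 2f 2f
  t1: 8b ed 9b 5d ec 9b 2f ed
  t2: ed 9b ec ed 5d ed ed ed
  t3: 8b ed ed 9b 9b ec 5d ed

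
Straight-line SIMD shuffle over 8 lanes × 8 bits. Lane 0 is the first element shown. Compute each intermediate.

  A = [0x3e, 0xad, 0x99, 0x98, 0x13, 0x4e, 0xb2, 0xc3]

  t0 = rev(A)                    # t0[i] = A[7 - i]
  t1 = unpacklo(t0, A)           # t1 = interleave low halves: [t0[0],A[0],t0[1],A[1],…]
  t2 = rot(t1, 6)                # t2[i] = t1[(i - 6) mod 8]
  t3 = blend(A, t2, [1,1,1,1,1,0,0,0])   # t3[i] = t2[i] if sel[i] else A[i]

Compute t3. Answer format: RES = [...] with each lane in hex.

RES = [ 0xb2  0xad  0x4e  0x99  0x13  0x4e  0xb2  0xc3 ]

t0 = [0xc3, 0xb2, 0x4e, 0x13, 0x98, 0x99, 0xad, 0x3e]
t1 = [0xc3, 0x3e, 0xb2, 0xad, 0x4e, 0x99, 0x13, 0x98]
t2 = [0xb2, 0xad, 0x4e, 0x99, 0x13, 0x98, 0xc3, 0x3e]
t3 = [0xb2, 0xad, 0x4e, 0x99, 0x13, 0x4e, 0xb2, 0xc3]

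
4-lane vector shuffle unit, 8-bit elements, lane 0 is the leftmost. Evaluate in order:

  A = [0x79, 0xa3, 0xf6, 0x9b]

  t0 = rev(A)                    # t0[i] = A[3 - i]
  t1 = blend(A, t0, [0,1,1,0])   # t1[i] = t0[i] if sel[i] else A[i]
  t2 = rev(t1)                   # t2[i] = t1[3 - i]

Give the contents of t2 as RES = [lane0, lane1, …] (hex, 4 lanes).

RES = [0x9b, 0xa3, 0xf6, 0x79]

  t0: 9b f6 a3 79
  t1: 79 f6 a3 9b
  t2: 9b a3 f6 79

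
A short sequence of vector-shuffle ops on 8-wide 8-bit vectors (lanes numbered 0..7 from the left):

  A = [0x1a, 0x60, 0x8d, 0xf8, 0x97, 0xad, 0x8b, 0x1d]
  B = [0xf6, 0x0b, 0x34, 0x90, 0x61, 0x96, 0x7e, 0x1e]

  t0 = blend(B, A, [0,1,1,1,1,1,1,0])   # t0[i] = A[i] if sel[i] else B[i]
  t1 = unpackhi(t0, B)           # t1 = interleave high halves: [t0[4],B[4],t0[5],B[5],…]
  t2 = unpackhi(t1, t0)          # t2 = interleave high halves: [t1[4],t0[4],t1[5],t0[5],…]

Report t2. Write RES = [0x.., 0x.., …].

RES = [ 0x8b  0x97  0x7e  0xad  0x1e  0x8b  0x1e  0x1e ]

t0 = [0xf6, 0x60, 0x8d, 0xf8, 0x97, 0xad, 0x8b, 0x1e]
t1 = [0x97, 0x61, 0xad, 0x96, 0x8b, 0x7e, 0x1e, 0x1e]
t2 = [0x8b, 0x97, 0x7e, 0xad, 0x1e, 0x8b, 0x1e, 0x1e]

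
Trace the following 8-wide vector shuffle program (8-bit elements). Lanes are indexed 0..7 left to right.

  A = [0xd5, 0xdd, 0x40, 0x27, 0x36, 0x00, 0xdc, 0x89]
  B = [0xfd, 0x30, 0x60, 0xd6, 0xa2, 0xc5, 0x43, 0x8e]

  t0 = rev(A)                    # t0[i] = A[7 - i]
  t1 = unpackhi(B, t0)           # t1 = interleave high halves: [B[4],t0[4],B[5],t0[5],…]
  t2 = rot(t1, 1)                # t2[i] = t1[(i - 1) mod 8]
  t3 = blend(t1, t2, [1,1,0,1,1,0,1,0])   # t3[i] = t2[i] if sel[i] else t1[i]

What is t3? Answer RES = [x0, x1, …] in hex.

RES = [0xd5, 0xa2, 0xc5, 0xc5, 0x40, 0xdd, 0xdd, 0xd5]

t0 = [0x89, 0xdc, 0x00, 0x36, 0x27, 0x40, 0xdd, 0xd5]
t1 = [0xa2, 0x27, 0xc5, 0x40, 0x43, 0xdd, 0x8e, 0xd5]
t2 = [0xd5, 0xa2, 0x27, 0xc5, 0x40, 0x43, 0xdd, 0x8e]
t3 = [0xd5, 0xa2, 0xc5, 0xc5, 0x40, 0xdd, 0xdd, 0xd5]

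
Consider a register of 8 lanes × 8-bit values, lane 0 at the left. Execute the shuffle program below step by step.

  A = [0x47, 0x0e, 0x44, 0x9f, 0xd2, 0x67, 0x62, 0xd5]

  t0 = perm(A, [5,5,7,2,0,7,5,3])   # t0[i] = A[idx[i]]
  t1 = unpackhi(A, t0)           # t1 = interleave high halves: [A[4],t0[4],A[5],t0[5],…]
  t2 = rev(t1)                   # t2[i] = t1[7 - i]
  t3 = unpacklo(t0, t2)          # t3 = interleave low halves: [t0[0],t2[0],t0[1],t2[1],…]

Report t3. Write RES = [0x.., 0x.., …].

t0 = [0x67, 0x67, 0xd5, 0x44, 0x47, 0xd5, 0x67, 0x9f]
t1 = [0xd2, 0x47, 0x67, 0xd5, 0x62, 0x67, 0xd5, 0x9f]
t2 = [0x9f, 0xd5, 0x67, 0x62, 0xd5, 0x67, 0x47, 0xd2]
t3 = [0x67, 0x9f, 0x67, 0xd5, 0xd5, 0x67, 0x44, 0x62]

RES = [ 0x67  0x9f  0x67  0xd5  0xd5  0x67  0x44  0x62 ]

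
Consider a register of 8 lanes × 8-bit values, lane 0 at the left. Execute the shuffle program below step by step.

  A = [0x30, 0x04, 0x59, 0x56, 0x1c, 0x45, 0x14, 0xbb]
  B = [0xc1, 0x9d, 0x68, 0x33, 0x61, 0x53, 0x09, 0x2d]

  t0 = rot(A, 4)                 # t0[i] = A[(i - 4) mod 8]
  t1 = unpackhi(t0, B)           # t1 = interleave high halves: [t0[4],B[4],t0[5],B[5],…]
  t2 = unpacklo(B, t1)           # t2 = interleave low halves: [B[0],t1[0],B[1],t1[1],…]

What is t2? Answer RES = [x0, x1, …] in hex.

RES = [0xc1, 0x30, 0x9d, 0x61, 0x68, 0x04, 0x33, 0x53]

→ t0 |1c|45|14|bb|30|04|59|56|
→ t1 |30|61|04|53|59|09|56|2d|
→ t2 |c1|30|9d|61|68|04|33|53|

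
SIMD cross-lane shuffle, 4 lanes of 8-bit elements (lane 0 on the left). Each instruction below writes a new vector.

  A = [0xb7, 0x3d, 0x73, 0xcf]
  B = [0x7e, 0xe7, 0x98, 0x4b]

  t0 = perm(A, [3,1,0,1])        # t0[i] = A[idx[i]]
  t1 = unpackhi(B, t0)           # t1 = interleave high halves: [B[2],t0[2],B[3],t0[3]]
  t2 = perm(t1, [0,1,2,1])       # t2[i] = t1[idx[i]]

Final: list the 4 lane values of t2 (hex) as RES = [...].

RES = [0x98, 0xb7, 0x4b, 0xb7]

t0 = [0xcf, 0x3d, 0xb7, 0x3d]
t1 = [0x98, 0xb7, 0x4b, 0x3d]
t2 = [0x98, 0xb7, 0x4b, 0xb7]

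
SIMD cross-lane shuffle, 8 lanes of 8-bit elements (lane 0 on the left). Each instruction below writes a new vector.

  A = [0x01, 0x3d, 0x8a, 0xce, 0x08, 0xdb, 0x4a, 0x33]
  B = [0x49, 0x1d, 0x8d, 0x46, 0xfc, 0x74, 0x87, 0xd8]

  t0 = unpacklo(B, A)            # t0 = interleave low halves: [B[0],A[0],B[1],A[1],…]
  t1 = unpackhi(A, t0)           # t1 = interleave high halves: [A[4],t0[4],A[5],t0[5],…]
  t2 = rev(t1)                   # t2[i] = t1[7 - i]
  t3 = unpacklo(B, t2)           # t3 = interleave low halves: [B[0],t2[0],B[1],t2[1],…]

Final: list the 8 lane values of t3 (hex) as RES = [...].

  t0: 49 01 1d 3d 8d 8a 46 ce
  t1: 08 8d db 8a 4a 46 33 ce
  t2: ce 33 46 4a 8a db 8d 08
  t3: 49 ce 1d 33 8d 46 46 4a

RES = [ 0x49  0xce  0x1d  0x33  0x8d  0x46  0x46  0x4a ]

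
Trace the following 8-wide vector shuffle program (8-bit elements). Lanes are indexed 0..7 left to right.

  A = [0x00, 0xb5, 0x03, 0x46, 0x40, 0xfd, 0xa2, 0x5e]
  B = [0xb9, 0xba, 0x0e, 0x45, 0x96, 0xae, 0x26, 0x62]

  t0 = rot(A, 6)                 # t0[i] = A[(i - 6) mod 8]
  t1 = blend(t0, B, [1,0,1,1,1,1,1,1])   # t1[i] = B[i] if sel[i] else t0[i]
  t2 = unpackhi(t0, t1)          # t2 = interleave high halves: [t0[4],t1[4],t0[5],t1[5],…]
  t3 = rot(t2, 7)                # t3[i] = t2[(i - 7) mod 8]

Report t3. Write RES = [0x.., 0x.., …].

RES = [0x96, 0x5e, 0xae, 0x00, 0x26, 0xb5, 0x62, 0xa2]

→ t0 |03|46|40|fd|a2|5e|00|b5|
→ t1 |b9|46|0e|45|96|ae|26|62|
→ t2 |a2|96|5e|ae|00|26|b5|62|
→ t3 |96|5e|ae|00|26|b5|62|a2|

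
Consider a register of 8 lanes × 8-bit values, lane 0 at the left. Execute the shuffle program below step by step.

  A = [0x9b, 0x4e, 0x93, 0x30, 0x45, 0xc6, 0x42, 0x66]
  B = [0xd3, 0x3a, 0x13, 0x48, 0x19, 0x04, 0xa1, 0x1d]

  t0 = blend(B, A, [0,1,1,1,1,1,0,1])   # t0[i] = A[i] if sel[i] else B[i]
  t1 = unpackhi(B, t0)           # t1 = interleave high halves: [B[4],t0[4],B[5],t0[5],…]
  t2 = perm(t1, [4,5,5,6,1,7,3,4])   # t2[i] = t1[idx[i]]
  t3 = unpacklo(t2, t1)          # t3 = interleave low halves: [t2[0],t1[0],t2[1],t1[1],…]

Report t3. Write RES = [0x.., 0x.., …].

→ t0 |d3|4e|93|30|45|c6|a1|66|
→ t1 |19|45|04|c6|a1|a1|1d|66|
→ t2 |a1|a1|a1|1d|45|66|c6|a1|
→ t3 |a1|19|a1|45|a1|04|1d|c6|

RES = [0xa1, 0x19, 0xa1, 0x45, 0xa1, 0x04, 0x1d, 0xc6]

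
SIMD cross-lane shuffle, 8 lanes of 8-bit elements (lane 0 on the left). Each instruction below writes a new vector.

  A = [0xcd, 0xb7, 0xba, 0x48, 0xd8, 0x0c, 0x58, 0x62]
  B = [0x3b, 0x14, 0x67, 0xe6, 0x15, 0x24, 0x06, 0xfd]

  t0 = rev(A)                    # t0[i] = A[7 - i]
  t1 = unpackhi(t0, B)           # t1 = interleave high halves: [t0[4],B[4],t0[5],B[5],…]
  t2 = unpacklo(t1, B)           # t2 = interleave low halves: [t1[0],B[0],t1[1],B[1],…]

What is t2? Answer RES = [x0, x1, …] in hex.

t0 = [0x62, 0x58, 0x0c, 0xd8, 0x48, 0xba, 0xb7, 0xcd]
t1 = [0x48, 0x15, 0xba, 0x24, 0xb7, 0x06, 0xcd, 0xfd]
t2 = [0x48, 0x3b, 0x15, 0x14, 0xba, 0x67, 0x24, 0xe6]

RES = [0x48, 0x3b, 0x15, 0x14, 0xba, 0x67, 0x24, 0xe6]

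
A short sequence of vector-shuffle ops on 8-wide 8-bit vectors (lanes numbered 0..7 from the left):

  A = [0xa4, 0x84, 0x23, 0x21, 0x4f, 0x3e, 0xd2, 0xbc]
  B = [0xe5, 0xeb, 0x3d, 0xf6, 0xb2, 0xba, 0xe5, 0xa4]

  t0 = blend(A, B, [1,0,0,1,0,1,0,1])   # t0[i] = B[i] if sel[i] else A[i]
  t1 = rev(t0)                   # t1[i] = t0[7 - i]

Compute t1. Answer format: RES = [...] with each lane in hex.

RES = [ 0xa4  0xd2  0xba  0x4f  0xf6  0x23  0x84  0xe5 ]

→ t0 |e5|84|23|f6|4f|ba|d2|a4|
→ t1 |a4|d2|ba|4f|f6|23|84|e5|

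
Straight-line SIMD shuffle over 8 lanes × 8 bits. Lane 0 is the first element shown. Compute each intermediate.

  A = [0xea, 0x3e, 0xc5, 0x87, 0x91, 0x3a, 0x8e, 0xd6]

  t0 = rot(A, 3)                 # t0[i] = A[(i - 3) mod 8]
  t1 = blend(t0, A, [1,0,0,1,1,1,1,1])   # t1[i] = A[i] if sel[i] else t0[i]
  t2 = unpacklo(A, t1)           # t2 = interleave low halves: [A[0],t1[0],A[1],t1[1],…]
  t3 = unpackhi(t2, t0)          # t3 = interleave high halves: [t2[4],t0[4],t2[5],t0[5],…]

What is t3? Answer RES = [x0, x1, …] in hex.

RES = [ 0xc5  0x3e  0xd6  0xc5  0x87  0x87  0x87  0x91 ]

→ t0 |3a|8e|d6|ea|3e|c5|87|91|
→ t1 |ea|8e|d6|87|91|3a|8e|d6|
→ t2 |ea|ea|3e|8e|c5|d6|87|87|
→ t3 |c5|3e|d6|c5|87|87|87|91|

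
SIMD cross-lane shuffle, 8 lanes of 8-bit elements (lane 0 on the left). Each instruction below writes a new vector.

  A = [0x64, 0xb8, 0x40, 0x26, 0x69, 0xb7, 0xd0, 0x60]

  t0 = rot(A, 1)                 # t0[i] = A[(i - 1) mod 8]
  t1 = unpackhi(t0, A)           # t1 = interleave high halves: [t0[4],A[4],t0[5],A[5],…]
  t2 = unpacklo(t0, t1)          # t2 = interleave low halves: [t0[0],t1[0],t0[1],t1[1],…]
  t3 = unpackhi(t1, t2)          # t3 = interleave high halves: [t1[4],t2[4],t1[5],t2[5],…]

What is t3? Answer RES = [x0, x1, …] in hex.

  t0: 60 64 b8 40 26 69 b7 d0
  t1: 26 69 69 b7 b7 d0 d0 60
  t2: 60 26 64 69 b8 69 40 b7
  t3: b7 b8 d0 69 d0 40 60 b7

RES = [ 0xb7  0xb8  0xd0  0x69  0xd0  0x40  0x60  0xb7 ]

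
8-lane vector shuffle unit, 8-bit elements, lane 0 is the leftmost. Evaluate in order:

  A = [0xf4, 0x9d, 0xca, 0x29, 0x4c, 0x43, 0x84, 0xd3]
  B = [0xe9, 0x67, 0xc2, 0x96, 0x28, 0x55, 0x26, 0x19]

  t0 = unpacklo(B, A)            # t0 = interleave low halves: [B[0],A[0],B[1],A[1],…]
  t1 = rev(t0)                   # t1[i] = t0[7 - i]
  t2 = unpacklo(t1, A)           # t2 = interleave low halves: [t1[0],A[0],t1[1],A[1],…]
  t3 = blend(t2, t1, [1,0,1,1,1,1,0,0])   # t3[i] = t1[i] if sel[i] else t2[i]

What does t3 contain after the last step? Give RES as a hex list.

RES = [ 0x29  0xf4  0xca  0xc2  0x9d  0x67  0xc2  0x29 ]

→ t0 |e9|f4|67|9d|c2|ca|96|29|
→ t1 |29|96|ca|c2|9d|67|f4|e9|
→ t2 |29|f4|96|9d|ca|ca|c2|29|
→ t3 |29|f4|ca|c2|9d|67|c2|29|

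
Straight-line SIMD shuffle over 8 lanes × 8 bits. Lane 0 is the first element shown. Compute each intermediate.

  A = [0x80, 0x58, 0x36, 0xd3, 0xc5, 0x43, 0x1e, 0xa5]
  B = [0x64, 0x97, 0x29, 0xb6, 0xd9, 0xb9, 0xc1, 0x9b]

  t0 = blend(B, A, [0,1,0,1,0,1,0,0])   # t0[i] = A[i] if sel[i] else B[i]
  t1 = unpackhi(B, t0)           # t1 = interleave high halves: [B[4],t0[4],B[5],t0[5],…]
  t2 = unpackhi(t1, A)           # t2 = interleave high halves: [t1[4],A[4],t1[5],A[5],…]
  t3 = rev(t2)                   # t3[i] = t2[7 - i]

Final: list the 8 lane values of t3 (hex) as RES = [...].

RES = [ 0xa5  0x9b  0x1e  0x9b  0x43  0xc1  0xc5  0xc1 ]

t0 = [0x64, 0x58, 0x29, 0xd3, 0xd9, 0x43, 0xc1, 0x9b]
t1 = [0xd9, 0xd9, 0xb9, 0x43, 0xc1, 0xc1, 0x9b, 0x9b]
t2 = [0xc1, 0xc5, 0xc1, 0x43, 0x9b, 0x1e, 0x9b, 0xa5]
t3 = [0xa5, 0x9b, 0x1e, 0x9b, 0x43, 0xc1, 0xc5, 0xc1]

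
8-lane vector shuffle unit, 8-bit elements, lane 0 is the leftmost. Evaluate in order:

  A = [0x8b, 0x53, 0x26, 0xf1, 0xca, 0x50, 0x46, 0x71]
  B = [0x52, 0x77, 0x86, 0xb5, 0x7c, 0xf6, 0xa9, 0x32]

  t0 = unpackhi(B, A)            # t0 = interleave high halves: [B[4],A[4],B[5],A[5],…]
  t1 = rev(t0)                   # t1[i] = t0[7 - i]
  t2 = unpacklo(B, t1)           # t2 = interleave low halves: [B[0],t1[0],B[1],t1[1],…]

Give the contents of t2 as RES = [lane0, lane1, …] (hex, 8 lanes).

RES = [0x52, 0x71, 0x77, 0x32, 0x86, 0x46, 0xb5, 0xa9]

→ t0 |7c|ca|f6|50|a9|46|32|71|
→ t1 |71|32|46|a9|50|f6|ca|7c|
→ t2 |52|71|77|32|86|46|b5|a9|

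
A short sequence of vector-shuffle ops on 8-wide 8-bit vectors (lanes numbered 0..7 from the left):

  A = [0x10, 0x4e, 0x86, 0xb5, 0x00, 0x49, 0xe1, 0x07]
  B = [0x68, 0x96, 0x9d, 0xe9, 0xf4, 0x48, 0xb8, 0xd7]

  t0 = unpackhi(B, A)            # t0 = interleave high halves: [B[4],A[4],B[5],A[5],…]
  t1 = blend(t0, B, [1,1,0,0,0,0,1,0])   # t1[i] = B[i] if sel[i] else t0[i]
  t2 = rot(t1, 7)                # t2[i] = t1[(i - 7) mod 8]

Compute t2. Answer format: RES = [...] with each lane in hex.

  t0: f4 00 48 49 b8 e1 d7 07
  t1: 68 96 48 49 b8 e1 b8 07
  t2: 96 48 49 b8 e1 b8 07 68

RES = [ 0x96  0x48  0x49  0xb8  0xe1  0xb8  0x07  0x68 ]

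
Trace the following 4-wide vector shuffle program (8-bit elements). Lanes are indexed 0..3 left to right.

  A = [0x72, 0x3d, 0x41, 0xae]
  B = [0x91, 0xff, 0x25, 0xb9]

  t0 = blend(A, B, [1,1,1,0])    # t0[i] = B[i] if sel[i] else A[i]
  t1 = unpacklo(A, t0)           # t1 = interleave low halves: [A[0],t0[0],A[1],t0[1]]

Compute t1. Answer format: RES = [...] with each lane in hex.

→ t0 |91|ff|25|ae|
→ t1 |72|91|3d|ff|

RES = [0x72, 0x91, 0x3d, 0xff]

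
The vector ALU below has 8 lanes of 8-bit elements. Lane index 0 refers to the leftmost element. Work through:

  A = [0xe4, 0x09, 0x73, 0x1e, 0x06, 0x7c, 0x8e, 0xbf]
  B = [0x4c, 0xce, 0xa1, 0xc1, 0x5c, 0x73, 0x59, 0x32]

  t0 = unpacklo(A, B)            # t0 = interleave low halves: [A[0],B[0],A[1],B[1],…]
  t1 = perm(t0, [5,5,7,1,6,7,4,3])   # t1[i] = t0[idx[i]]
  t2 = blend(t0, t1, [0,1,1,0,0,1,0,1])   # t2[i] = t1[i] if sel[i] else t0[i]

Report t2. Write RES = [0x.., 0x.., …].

t0 = [0xe4, 0x4c, 0x09, 0xce, 0x73, 0xa1, 0x1e, 0xc1]
t1 = [0xa1, 0xa1, 0xc1, 0x4c, 0x1e, 0xc1, 0x73, 0xce]
t2 = [0xe4, 0xa1, 0xc1, 0xce, 0x73, 0xc1, 0x1e, 0xce]

RES = [ 0xe4  0xa1  0xc1  0xce  0x73  0xc1  0x1e  0xce ]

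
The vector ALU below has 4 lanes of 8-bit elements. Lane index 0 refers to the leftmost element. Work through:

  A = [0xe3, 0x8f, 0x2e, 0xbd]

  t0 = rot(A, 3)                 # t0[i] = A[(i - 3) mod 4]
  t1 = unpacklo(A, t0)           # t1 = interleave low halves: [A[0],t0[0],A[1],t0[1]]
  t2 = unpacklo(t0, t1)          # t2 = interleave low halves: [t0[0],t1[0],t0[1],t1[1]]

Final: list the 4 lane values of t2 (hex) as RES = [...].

RES = [ 0x8f  0xe3  0x2e  0x8f ]

t0 = [0x8f, 0x2e, 0xbd, 0xe3]
t1 = [0xe3, 0x8f, 0x8f, 0x2e]
t2 = [0x8f, 0xe3, 0x2e, 0x8f]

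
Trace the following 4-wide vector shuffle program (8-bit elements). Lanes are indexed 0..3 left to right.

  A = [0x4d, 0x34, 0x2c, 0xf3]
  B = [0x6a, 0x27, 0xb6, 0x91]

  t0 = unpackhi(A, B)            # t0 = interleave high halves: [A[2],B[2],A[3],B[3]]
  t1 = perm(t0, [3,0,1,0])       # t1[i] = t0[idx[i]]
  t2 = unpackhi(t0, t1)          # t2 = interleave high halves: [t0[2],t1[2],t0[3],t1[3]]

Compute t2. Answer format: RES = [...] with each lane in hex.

RES = [0xf3, 0xb6, 0x91, 0x2c]

  t0: 2c b6 f3 91
  t1: 91 2c b6 2c
  t2: f3 b6 91 2c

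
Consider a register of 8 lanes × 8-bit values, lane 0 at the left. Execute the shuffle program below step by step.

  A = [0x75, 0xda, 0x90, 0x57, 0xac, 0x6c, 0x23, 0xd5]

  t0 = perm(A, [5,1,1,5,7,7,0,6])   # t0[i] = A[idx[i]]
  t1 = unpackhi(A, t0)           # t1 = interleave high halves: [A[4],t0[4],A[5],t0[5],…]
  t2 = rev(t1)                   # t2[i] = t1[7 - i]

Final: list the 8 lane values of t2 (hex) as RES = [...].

RES = [0x23, 0xd5, 0x75, 0x23, 0xd5, 0x6c, 0xd5, 0xac]

  t0: 6c da da 6c d5 d5 75 23
  t1: ac d5 6c d5 23 75 d5 23
  t2: 23 d5 75 23 d5 6c d5 ac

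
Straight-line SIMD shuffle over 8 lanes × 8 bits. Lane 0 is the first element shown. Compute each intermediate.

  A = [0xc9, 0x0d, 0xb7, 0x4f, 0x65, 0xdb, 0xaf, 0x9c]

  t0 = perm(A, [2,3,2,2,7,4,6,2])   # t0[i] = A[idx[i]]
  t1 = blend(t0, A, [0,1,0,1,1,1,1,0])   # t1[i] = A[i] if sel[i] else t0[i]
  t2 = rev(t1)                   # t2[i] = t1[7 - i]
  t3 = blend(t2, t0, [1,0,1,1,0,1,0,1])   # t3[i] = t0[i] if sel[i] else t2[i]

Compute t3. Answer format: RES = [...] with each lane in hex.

RES = [ 0xb7  0xaf  0xb7  0xb7  0x4f  0x65  0x0d  0xb7 ]

  t0: b7 4f b7 b7 9c 65 af b7
  t1: b7 0d b7 4f 65 db af b7
  t2: b7 af db 65 4f b7 0d b7
  t3: b7 af b7 b7 4f 65 0d b7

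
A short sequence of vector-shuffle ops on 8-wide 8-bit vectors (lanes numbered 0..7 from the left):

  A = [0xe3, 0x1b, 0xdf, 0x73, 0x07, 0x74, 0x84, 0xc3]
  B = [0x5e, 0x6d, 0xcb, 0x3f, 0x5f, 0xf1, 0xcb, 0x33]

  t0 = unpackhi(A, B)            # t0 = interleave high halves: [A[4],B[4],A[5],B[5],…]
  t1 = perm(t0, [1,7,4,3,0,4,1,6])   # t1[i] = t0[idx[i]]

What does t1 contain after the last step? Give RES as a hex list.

t0 = [0x07, 0x5f, 0x74, 0xf1, 0x84, 0xcb, 0xc3, 0x33]
t1 = [0x5f, 0x33, 0x84, 0xf1, 0x07, 0x84, 0x5f, 0xc3]

RES = [ 0x5f  0x33  0x84  0xf1  0x07  0x84  0x5f  0xc3 ]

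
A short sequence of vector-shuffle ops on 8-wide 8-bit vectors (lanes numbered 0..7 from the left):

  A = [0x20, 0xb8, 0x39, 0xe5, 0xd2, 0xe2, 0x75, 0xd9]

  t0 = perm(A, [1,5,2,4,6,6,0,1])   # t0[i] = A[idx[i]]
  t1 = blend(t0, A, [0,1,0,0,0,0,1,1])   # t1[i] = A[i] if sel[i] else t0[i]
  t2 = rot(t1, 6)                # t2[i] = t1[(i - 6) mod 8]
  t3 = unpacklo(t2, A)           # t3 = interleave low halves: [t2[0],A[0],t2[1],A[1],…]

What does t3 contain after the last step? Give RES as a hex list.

→ t0 |b8|e2|39|d2|75|75|20|b8|
→ t1 |b8|b8|39|d2|75|75|75|d9|
→ t2 |39|d2|75|75|75|d9|b8|b8|
→ t3 |39|20|d2|b8|75|39|75|e5|

RES = [0x39, 0x20, 0xd2, 0xb8, 0x75, 0x39, 0x75, 0xe5]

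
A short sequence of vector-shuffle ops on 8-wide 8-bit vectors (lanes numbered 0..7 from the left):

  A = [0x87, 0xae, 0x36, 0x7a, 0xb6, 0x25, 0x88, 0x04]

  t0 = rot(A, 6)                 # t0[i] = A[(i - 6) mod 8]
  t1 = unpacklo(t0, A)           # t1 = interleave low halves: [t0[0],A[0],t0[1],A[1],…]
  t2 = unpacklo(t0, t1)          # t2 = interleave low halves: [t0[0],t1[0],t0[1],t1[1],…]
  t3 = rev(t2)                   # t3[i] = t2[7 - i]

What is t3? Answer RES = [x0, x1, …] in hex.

RES = [ 0xae  0x25  0x7a  0xb6  0x87  0x7a  0x36  0x36 ]

  t0: 36 7a b6 25 88 04 87 ae
  t1: 36 87 7a ae b6 36 25 7a
  t2: 36 36 7a 87 b6 7a 25 ae
  t3: ae 25 7a b6 87 7a 36 36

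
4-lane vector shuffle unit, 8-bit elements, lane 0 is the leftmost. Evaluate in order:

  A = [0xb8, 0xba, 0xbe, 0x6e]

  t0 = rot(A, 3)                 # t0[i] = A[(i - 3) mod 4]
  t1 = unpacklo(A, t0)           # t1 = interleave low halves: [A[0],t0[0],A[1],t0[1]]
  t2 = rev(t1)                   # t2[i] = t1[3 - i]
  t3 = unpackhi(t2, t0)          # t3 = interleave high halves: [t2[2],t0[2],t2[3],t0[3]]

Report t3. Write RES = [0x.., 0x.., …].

RES = [ 0xba  0x6e  0xb8  0xb8 ]

→ t0 |ba|be|6e|b8|
→ t1 |b8|ba|ba|be|
→ t2 |be|ba|ba|b8|
→ t3 |ba|6e|b8|b8|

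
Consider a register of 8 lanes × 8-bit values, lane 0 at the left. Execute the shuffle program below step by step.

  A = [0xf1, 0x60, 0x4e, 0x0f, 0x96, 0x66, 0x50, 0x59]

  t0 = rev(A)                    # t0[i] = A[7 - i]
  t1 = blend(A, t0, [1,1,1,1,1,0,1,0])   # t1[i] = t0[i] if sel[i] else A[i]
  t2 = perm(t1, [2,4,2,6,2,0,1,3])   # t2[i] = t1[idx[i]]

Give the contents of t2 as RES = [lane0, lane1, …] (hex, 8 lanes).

RES = [0x66, 0x0f, 0x66, 0x60, 0x66, 0x59, 0x50, 0x96]

t0 = [0x59, 0x50, 0x66, 0x96, 0x0f, 0x4e, 0x60, 0xf1]
t1 = [0x59, 0x50, 0x66, 0x96, 0x0f, 0x66, 0x60, 0x59]
t2 = [0x66, 0x0f, 0x66, 0x60, 0x66, 0x59, 0x50, 0x96]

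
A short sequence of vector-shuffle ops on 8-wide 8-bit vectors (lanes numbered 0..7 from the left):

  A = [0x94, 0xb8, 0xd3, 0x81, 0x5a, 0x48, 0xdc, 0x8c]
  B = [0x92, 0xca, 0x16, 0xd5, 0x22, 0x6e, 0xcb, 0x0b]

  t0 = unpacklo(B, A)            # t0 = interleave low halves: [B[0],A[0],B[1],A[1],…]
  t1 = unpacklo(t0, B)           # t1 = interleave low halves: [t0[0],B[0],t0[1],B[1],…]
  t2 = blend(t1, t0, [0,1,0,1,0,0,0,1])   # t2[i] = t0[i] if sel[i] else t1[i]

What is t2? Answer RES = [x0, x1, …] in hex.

RES = [ 0x92  0x94  0x94  0xb8  0xca  0x16  0xb8  0x81 ]

  t0: 92 94 ca b8 16 d3 d5 81
  t1: 92 92 94 ca ca 16 b8 d5
  t2: 92 94 94 b8 ca 16 b8 81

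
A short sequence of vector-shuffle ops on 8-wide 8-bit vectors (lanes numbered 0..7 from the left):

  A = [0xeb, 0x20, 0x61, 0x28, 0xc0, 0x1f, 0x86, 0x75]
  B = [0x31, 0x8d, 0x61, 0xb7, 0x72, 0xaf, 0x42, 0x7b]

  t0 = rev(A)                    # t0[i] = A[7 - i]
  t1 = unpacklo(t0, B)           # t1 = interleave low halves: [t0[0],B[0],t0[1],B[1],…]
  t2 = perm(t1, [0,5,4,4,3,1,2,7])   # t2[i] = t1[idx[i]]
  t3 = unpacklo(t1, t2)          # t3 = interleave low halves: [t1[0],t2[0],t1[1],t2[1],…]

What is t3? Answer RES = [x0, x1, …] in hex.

RES = [0x75, 0x75, 0x31, 0x61, 0x86, 0x1f, 0x8d, 0x1f]

t0 = [0x75, 0x86, 0x1f, 0xc0, 0x28, 0x61, 0x20, 0xeb]
t1 = [0x75, 0x31, 0x86, 0x8d, 0x1f, 0x61, 0xc0, 0xb7]
t2 = [0x75, 0x61, 0x1f, 0x1f, 0x8d, 0x31, 0x86, 0xb7]
t3 = [0x75, 0x75, 0x31, 0x61, 0x86, 0x1f, 0x8d, 0x1f]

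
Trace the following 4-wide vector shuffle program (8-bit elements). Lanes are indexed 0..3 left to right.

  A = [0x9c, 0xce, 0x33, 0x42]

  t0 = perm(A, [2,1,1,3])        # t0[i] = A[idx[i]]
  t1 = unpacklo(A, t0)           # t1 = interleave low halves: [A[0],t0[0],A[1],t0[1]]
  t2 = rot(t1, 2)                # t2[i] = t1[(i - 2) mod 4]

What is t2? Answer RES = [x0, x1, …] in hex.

→ t0 |33|ce|ce|42|
→ t1 |9c|33|ce|ce|
→ t2 |ce|ce|9c|33|

RES = [0xce, 0xce, 0x9c, 0x33]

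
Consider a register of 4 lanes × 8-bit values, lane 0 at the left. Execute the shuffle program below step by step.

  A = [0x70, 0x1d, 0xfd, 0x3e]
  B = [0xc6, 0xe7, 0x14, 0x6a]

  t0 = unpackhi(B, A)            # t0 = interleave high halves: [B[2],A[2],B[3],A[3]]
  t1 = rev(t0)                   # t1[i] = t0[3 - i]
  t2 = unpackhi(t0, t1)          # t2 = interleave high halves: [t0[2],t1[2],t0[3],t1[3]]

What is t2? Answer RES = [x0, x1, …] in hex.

RES = [ 0x6a  0xfd  0x3e  0x14 ]

  t0: 14 fd 6a 3e
  t1: 3e 6a fd 14
  t2: 6a fd 3e 14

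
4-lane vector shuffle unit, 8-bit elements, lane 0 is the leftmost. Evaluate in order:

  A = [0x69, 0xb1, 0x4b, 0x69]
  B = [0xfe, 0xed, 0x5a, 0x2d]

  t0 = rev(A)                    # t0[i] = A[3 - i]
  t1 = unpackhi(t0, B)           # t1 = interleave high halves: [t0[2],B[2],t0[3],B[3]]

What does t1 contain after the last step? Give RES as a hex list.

  t0: 69 4b b1 69
  t1: b1 5a 69 2d

RES = [0xb1, 0x5a, 0x69, 0x2d]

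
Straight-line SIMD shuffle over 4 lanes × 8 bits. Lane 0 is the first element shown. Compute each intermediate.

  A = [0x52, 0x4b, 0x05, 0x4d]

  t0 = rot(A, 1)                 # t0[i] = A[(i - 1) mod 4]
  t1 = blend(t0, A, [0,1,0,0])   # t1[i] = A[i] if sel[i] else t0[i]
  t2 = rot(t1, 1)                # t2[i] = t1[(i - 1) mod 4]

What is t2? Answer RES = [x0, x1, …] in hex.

t0 = [0x4d, 0x52, 0x4b, 0x05]
t1 = [0x4d, 0x4b, 0x4b, 0x05]
t2 = [0x05, 0x4d, 0x4b, 0x4b]

RES = [ 0x05  0x4d  0x4b  0x4b ]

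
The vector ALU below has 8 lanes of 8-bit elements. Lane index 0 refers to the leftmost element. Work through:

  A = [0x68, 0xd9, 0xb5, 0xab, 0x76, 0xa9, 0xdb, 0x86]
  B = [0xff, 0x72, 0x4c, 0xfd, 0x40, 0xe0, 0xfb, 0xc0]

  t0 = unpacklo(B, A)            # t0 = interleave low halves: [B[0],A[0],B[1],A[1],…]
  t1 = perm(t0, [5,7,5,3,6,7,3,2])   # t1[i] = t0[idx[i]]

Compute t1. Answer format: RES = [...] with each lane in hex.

RES = [ 0xb5  0xab  0xb5  0xd9  0xfd  0xab  0xd9  0x72 ]

  t0: ff 68 72 d9 4c b5 fd ab
  t1: b5 ab b5 d9 fd ab d9 72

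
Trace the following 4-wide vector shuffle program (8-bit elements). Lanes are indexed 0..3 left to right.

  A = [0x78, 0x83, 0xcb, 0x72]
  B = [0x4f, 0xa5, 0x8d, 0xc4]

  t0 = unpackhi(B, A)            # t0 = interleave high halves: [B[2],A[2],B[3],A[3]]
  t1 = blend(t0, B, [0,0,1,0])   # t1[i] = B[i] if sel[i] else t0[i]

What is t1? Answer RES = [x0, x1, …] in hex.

→ t0 |8d|cb|c4|72|
→ t1 |8d|cb|8d|72|

RES = [0x8d, 0xcb, 0x8d, 0x72]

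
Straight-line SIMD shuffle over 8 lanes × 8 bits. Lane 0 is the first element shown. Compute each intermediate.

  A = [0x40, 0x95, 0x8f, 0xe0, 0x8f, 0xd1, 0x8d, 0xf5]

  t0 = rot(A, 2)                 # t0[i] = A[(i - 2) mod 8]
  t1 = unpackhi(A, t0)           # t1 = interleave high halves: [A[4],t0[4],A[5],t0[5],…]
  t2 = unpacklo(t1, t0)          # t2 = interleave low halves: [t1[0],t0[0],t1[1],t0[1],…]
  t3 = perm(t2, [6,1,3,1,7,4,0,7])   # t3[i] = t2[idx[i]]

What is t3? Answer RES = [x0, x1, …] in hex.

  t0: 8d f5 40 95 8f e0 8f d1
  t1: 8f 8f d1 e0 8d 8f f5 d1
  t2: 8f 8d 8f f5 d1 40 e0 95
  t3: e0 8d f5 8d 95 d1 8f 95

RES = [0xe0, 0x8d, 0xf5, 0x8d, 0x95, 0xd1, 0x8f, 0x95]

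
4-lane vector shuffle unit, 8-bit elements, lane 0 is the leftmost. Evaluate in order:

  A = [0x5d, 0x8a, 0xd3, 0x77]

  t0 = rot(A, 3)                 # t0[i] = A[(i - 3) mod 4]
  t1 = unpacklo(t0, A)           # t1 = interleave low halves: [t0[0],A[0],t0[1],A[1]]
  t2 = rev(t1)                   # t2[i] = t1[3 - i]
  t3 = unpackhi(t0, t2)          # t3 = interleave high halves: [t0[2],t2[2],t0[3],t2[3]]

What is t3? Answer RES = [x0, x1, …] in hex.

→ t0 |8a|d3|77|5d|
→ t1 |8a|5d|d3|8a|
→ t2 |8a|d3|5d|8a|
→ t3 |77|5d|5d|8a|

RES = [ 0x77  0x5d  0x5d  0x8a ]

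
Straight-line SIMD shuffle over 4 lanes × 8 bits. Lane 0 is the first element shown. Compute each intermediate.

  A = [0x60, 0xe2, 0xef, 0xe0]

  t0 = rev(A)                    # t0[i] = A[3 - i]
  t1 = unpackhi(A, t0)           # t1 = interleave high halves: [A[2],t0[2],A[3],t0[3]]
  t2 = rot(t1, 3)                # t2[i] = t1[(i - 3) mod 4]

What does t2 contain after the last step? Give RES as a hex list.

→ t0 |e0|ef|e2|60|
→ t1 |ef|e2|e0|60|
→ t2 |e2|e0|60|ef|

RES = [0xe2, 0xe0, 0x60, 0xef]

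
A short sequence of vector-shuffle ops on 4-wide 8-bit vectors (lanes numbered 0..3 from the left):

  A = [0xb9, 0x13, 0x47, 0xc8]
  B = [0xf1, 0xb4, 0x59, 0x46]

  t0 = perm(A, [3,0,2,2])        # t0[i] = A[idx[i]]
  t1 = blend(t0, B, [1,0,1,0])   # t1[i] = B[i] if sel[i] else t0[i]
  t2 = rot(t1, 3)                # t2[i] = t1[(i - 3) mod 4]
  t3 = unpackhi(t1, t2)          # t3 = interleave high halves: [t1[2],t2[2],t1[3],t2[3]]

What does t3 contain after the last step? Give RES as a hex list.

  t0: c8 b9 47 47
  t1: f1 b9 59 47
  t2: b9 59 47 f1
  t3: 59 47 47 f1

RES = [ 0x59  0x47  0x47  0xf1 ]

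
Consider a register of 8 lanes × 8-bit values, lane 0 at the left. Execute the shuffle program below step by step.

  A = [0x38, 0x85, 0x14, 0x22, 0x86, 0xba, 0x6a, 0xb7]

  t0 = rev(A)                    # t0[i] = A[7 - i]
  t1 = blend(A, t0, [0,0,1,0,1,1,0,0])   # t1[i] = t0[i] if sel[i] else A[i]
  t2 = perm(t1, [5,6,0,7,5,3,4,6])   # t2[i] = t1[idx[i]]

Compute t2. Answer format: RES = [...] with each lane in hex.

RES = [ 0x14  0x6a  0x38  0xb7  0x14  0x22  0x22  0x6a ]

  t0: b7 6a ba 86 22 14 85 38
  t1: 38 85 ba 22 22 14 6a b7
  t2: 14 6a 38 b7 14 22 22 6a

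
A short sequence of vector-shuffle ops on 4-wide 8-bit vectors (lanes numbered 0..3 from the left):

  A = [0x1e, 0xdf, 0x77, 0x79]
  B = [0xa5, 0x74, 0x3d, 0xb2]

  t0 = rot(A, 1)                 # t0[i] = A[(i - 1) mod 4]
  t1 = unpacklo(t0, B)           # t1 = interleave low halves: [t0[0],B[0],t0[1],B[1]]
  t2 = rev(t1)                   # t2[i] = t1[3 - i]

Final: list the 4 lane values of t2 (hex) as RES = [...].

RES = [0x74, 0x1e, 0xa5, 0x79]

→ t0 |79|1e|df|77|
→ t1 |79|a5|1e|74|
→ t2 |74|1e|a5|79|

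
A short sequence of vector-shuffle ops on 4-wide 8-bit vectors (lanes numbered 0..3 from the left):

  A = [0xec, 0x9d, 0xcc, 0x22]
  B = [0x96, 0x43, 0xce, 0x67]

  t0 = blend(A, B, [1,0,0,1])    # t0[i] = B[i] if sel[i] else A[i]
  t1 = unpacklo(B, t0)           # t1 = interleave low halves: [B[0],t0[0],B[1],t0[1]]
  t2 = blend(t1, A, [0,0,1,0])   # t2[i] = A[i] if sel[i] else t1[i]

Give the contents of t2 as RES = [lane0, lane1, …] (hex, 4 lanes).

t0 = [0x96, 0x9d, 0xcc, 0x67]
t1 = [0x96, 0x96, 0x43, 0x9d]
t2 = [0x96, 0x96, 0xcc, 0x9d]

RES = [ 0x96  0x96  0xcc  0x9d ]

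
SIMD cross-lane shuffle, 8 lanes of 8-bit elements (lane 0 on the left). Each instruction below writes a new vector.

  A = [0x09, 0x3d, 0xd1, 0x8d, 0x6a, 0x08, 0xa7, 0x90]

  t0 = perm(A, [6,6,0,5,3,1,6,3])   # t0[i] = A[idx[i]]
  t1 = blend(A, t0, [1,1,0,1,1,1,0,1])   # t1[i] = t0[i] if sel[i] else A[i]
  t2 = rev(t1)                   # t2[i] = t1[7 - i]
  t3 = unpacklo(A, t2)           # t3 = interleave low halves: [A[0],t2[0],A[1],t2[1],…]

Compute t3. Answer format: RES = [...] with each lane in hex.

RES = [ 0x09  0x8d  0x3d  0xa7  0xd1  0x3d  0x8d  0x8d ]

t0 = [0xa7, 0xa7, 0x09, 0x08, 0x8d, 0x3d, 0xa7, 0x8d]
t1 = [0xa7, 0xa7, 0xd1, 0x08, 0x8d, 0x3d, 0xa7, 0x8d]
t2 = [0x8d, 0xa7, 0x3d, 0x8d, 0x08, 0xd1, 0xa7, 0xa7]
t3 = [0x09, 0x8d, 0x3d, 0xa7, 0xd1, 0x3d, 0x8d, 0x8d]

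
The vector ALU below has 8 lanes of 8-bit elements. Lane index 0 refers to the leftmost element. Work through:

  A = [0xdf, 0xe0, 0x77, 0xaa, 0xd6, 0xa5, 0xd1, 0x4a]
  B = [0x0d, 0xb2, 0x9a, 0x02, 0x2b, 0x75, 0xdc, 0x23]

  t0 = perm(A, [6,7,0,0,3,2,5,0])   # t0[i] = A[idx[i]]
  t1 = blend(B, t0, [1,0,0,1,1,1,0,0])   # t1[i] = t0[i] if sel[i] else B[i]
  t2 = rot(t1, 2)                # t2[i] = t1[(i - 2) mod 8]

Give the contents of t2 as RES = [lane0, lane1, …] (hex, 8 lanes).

RES = [ 0xdc  0x23  0xd1  0xb2  0x9a  0xdf  0xaa  0x77 ]

  t0: d1 4a df df aa 77 a5 df
  t1: d1 b2 9a df aa 77 dc 23
  t2: dc 23 d1 b2 9a df aa 77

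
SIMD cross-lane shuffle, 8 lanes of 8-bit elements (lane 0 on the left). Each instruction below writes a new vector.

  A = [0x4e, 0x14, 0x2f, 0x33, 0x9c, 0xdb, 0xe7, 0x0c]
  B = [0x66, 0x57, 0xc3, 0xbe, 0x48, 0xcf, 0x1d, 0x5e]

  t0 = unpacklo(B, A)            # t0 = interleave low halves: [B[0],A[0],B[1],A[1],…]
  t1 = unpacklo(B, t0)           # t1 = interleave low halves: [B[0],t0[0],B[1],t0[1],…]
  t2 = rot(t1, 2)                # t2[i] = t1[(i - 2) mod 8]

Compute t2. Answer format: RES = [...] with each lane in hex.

t0 = [0x66, 0x4e, 0x57, 0x14, 0xc3, 0x2f, 0xbe, 0x33]
t1 = [0x66, 0x66, 0x57, 0x4e, 0xc3, 0x57, 0xbe, 0x14]
t2 = [0xbe, 0x14, 0x66, 0x66, 0x57, 0x4e, 0xc3, 0x57]

RES = [0xbe, 0x14, 0x66, 0x66, 0x57, 0x4e, 0xc3, 0x57]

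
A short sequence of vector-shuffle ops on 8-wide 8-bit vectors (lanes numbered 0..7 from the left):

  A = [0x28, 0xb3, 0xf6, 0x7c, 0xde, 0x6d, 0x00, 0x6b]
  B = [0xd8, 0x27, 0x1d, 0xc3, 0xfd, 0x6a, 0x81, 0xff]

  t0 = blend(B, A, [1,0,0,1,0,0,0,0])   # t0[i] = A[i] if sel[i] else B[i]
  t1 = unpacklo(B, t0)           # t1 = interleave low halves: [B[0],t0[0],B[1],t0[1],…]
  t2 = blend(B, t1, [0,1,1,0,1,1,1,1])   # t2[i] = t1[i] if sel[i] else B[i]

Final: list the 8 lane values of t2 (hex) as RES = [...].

RES = [0xd8, 0x28, 0x27, 0xc3, 0x1d, 0x1d, 0xc3, 0x7c]

t0 = [0x28, 0x27, 0x1d, 0x7c, 0xfd, 0x6a, 0x81, 0xff]
t1 = [0xd8, 0x28, 0x27, 0x27, 0x1d, 0x1d, 0xc3, 0x7c]
t2 = [0xd8, 0x28, 0x27, 0xc3, 0x1d, 0x1d, 0xc3, 0x7c]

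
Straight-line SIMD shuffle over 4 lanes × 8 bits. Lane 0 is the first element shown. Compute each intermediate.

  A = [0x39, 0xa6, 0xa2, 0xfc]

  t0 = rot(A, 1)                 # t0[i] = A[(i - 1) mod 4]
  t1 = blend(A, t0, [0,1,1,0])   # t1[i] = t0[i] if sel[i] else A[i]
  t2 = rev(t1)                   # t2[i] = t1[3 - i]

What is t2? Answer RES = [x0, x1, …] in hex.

RES = [0xfc, 0xa6, 0x39, 0x39]

  t0: fc 39 a6 a2
  t1: 39 39 a6 fc
  t2: fc a6 39 39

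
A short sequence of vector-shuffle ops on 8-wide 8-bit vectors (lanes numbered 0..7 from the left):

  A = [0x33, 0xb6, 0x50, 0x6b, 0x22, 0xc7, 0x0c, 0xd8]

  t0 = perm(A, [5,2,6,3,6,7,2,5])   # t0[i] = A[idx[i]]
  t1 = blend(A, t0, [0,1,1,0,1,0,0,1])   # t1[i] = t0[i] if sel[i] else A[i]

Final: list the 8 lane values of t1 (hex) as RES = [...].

  t0: c7 50 0c 6b 0c d8 50 c7
  t1: 33 50 0c 6b 0c c7 0c c7

RES = [0x33, 0x50, 0x0c, 0x6b, 0x0c, 0xc7, 0x0c, 0xc7]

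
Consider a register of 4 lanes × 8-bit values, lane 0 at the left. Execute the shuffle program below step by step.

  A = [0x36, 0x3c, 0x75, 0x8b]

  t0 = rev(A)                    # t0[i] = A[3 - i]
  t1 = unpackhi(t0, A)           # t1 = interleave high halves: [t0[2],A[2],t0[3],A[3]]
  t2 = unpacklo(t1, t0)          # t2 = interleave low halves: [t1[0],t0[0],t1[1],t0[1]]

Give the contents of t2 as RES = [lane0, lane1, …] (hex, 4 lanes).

RES = [0x3c, 0x8b, 0x75, 0x75]

t0 = [0x8b, 0x75, 0x3c, 0x36]
t1 = [0x3c, 0x75, 0x36, 0x8b]
t2 = [0x3c, 0x8b, 0x75, 0x75]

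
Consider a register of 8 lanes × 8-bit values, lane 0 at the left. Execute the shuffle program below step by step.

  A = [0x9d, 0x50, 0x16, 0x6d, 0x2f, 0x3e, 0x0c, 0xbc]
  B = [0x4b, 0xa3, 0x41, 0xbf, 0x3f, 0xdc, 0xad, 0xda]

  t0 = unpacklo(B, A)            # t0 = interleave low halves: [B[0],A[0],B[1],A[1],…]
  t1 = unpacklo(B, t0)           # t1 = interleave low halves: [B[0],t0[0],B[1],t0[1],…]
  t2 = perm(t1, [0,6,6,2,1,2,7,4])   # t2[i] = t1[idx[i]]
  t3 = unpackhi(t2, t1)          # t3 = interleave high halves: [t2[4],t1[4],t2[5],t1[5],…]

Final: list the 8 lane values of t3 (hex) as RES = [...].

RES = [0x4b, 0x41, 0xa3, 0xa3, 0x50, 0xbf, 0x41, 0x50]

  t0: 4b 9d a3 50 41 16 bf 6d
  t1: 4b 4b a3 9d 41 a3 bf 50
  t2: 4b bf bf a3 4b a3 50 41
  t3: 4b 41 a3 a3 50 bf 41 50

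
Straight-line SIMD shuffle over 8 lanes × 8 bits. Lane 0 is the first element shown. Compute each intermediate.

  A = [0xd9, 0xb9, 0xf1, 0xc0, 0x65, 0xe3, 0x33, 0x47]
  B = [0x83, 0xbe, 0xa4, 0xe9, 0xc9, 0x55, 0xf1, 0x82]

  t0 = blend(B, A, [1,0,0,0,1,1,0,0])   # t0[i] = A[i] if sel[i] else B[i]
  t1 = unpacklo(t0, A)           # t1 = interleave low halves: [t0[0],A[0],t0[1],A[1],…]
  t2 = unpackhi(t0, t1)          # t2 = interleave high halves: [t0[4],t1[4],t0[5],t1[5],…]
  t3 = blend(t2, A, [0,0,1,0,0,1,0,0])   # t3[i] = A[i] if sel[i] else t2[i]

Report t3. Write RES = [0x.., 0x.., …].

  t0: d9 be a4 e9 65 e3 f1 82
  t1: d9 d9 be b9 a4 f1 e9 c0
  t2: 65 a4 e3 f1 f1 e9 82 c0
  t3: 65 a4 f1 f1 f1 e3 82 c0

RES = [0x65, 0xa4, 0xf1, 0xf1, 0xf1, 0xe3, 0x82, 0xc0]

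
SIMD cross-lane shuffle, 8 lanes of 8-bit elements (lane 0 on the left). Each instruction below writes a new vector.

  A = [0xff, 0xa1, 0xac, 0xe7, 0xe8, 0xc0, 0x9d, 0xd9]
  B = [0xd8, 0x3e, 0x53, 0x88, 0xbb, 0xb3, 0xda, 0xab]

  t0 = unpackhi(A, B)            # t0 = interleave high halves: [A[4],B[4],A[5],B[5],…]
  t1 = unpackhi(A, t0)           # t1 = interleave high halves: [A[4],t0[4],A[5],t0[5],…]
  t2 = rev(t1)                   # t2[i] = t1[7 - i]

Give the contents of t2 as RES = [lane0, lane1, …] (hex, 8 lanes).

RES = [ 0xab  0xd9  0xd9  0x9d  0xda  0xc0  0x9d  0xe8 ]

→ t0 |e8|bb|c0|b3|9d|da|d9|ab|
→ t1 |e8|9d|c0|da|9d|d9|d9|ab|
→ t2 |ab|d9|d9|9d|da|c0|9d|e8|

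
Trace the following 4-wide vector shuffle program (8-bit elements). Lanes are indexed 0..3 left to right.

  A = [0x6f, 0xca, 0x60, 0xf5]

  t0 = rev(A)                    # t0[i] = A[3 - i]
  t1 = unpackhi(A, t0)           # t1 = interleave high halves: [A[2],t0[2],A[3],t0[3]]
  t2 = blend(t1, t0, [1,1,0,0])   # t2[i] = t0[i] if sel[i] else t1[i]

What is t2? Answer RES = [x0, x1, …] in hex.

RES = [0xf5, 0x60, 0xf5, 0x6f]

t0 = [0xf5, 0x60, 0xca, 0x6f]
t1 = [0x60, 0xca, 0xf5, 0x6f]
t2 = [0xf5, 0x60, 0xf5, 0x6f]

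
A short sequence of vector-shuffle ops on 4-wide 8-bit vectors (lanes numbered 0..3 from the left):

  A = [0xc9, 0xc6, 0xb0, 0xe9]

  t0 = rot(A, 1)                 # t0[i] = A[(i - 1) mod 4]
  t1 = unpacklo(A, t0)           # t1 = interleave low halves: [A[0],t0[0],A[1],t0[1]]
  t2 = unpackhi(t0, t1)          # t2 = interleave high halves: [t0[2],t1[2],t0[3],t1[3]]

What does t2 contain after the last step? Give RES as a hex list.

t0 = [0xe9, 0xc9, 0xc6, 0xb0]
t1 = [0xc9, 0xe9, 0xc6, 0xc9]
t2 = [0xc6, 0xc6, 0xb0, 0xc9]

RES = [0xc6, 0xc6, 0xb0, 0xc9]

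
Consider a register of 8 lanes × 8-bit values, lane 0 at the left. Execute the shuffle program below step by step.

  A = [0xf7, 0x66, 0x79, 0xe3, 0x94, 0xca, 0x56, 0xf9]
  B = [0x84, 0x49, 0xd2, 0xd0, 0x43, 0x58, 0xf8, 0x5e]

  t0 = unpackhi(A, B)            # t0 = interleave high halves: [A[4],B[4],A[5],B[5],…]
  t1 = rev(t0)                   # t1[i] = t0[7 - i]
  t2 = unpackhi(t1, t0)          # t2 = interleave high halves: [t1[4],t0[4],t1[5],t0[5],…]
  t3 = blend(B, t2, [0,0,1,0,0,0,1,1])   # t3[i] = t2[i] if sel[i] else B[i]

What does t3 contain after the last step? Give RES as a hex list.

RES = [0x84, 0x49, 0xca, 0xd0, 0x43, 0x58, 0x94, 0x5e]

t0 = [0x94, 0x43, 0xca, 0x58, 0x56, 0xf8, 0xf9, 0x5e]
t1 = [0x5e, 0xf9, 0xf8, 0x56, 0x58, 0xca, 0x43, 0x94]
t2 = [0x58, 0x56, 0xca, 0xf8, 0x43, 0xf9, 0x94, 0x5e]
t3 = [0x84, 0x49, 0xca, 0xd0, 0x43, 0x58, 0x94, 0x5e]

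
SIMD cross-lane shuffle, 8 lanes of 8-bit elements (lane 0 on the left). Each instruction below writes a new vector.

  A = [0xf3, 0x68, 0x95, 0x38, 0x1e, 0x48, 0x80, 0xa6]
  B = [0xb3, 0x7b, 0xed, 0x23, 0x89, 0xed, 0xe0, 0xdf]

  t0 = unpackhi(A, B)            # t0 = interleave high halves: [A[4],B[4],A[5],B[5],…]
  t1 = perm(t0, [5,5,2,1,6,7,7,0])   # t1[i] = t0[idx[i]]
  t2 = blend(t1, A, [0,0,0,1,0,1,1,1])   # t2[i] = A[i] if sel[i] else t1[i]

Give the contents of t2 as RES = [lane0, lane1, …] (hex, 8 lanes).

RES = [0xe0, 0xe0, 0x48, 0x38, 0xa6, 0x48, 0x80, 0xa6]

→ t0 |1e|89|48|ed|80|e0|a6|df|
→ t1 |e0|e0|48|89|a6|df|df|1e|
→ t2 |e0|e0|48|38|a6|48|80|a6|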